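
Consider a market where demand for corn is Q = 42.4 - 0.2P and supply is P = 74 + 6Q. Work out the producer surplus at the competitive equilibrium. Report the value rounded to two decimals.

Rewriting demand in inverse form: P = 212 - 5Q.
Equilibrium: 212 - 5Q = 74 + 6Q, so Q* = 12.5455 and P* = 149.2727.
Producer surplus is the triangle above supply below P*: (1/2)(12.5455)(149.2727 - 74) = (1/2)(12.5455)(75.2727) = 472.1653.

472.17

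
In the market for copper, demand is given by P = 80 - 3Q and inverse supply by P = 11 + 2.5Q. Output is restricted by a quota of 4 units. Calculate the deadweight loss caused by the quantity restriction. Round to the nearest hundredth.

200.82

Without the quota, 80 - 3Q = 11 + 2.5Q gives Q* = 12.5455.
At Q = 4 the demand price is 80 - 3(4) = 68 and the supply price is 11 + 2.5(4) = 21.
Deadweight loss is the triangle between the curves from 4 to 12.5455: (1/2)(68 - 21)(12.5455 - 4) = 200.8182.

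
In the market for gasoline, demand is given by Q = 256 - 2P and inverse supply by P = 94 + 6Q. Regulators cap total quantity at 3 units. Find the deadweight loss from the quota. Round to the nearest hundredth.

Rewriting demand in inverse form: P = 128 - 0.5Q.
Without the quota, 128 - 0.5Q = 94 + 6Q gives Q* = 5.2308.
At Q = 3 the demand price is 128 - 0.5(3) = 126.5 and the supply price is 94 + 6(3) = 112.
DWL = (1/2)(gap between curves at 3) x (Q* - 3) = (1/2)(14.5)(2.2308) = 16.1731.

16.17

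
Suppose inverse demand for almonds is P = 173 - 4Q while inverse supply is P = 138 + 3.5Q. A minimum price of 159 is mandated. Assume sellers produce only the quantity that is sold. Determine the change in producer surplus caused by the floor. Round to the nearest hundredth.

13.95

Without the control, 173 - 4Q = 138 + 3.5Q so Q* = 4.6667 and P* = 154.3333.
At the floor price 159, quantity demanded is (173 - 159)/4 = 3.5; demand is the short side, so Q = 3.5 trades at P = 159.
PS goes from (1/2)(4.6667)(16.3333) = 38.1111 to 52.0625 (computed as (159 - 138)(3.5) - (1/2)(3.5)(3.5)^2), a change of 13.9514.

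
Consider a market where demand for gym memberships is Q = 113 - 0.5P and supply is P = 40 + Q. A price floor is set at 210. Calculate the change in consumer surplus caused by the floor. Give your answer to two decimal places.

Rewriting demand in inverse form: P = 226 - 2Q.
Without the control, 226 - 2Q = 40 + Q so Q* = 62 and P* = 102.
At the floor price 210, quantity demanded is (226 - 210)/2 = 8; demand is the short side, so Q = 8 trades at P = 210.
CS goes from (1/2)(62)(124) = 3844 to 64 (computed as (226 - 210)(8) - (1/2)(2)(8)^2), a change of -3780.

-3780.00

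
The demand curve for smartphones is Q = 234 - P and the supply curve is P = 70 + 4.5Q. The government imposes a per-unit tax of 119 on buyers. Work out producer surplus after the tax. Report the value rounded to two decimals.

150.62

Rewriting demand in inverse form: P = 234 - Q.
Without the tax, 234 - Q = 70 + 4.5Q so Q* = 29.8182 and P* = 204.1818.
A tax on buyers shifts demand down by 119: (234 - 119) - Q = 70 + 4.5Q, so Q_t = 8.1818. Buyers pay P_b = 225.8182; sellers receive P_s = P_b - 119 = 106.8182.
PS = (1/2)(Q_t)(P_s - 70) = (1/2)(8.1818)(36.8182) = 150.6198.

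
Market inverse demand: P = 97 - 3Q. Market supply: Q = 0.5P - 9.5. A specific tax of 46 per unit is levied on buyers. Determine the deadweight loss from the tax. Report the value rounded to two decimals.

Rewriting supply in inverse form: P = 19 + 2Q.
Pre-tax equilibrium: 97 - 3Q = 19 + 2Q gives Q* = 15.6, P* = 50.2.
A tax on buyers shifts demand down by 46: (97 - 46) - 3Q = 19 + 2Q, so Q_t = 6.4. Buyers pay P_b = 77.8; sellers receive P_s = P_b - 46 = 31.8.
The welfare triangle lost has base Q* - Q_t = 9.2 and height t = 46, so DWL = (1/2)(9.2)(46) = 211.6.

211.60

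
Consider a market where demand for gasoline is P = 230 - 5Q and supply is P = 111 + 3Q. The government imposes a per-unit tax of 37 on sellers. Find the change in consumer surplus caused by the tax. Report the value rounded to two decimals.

Pre-tax equilibrium: 230 - 5Q = 111 + 3Q gives Q* = 14.875, P* = 155.625.
With the tax, sellers need 37 more per unit: 230 - 5Q = 111 + 3Q + 37, so Q_t = 10.25. Buyers pay P_b = 178.75; sellers receive P_s = P_b - 37 = 141.75.
Consumers lose the trapezoid between P* and P_b out to Q_t plus the triangle from Q_t to Q*: change in CS = 262.6562 - 553.1641 = -290.5078.

-290.51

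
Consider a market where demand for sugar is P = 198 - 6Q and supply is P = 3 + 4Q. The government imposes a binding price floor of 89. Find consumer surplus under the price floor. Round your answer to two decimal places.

Free-market equilibrium: 198 - 6Q = 3 + 4Q gives Q* = 19.5, P* = 81.
At P = 89, buyers demand (198 - 89)/6 = 18.1667 while sellers would supply more, so the quantity traded is 18.1667 at price 89.
CS is the triangle under demand above 89: (1/2)(18.1667)(198 - 89) = 990.0833.

990.08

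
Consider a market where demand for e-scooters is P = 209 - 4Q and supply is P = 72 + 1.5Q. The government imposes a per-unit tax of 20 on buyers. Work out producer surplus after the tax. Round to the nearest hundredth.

339.40

Pre-tax equilibrium: 209 - 4Q = 72 + 1.5Q gives Q* = 24.9091, P* = 109.3636.
A tax on buyers shifts demand down by 20: (209 - 20) - 4Q = 72 + 1.5Q, so Q_t = 21.2727. Buyers pay P_b = 123.9091; sellers receive P_s = P_b - 20 = 103.9091.
Producer surplus is the triangle above supply below P_s: (1/2)(21.2727)(103.9091 - 72) = 339.3967.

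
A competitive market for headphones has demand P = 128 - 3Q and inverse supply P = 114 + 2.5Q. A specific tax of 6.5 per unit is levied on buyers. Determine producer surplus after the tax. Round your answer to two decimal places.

2.32

Pre-tax equilibrium: 128 - 3Q = 114 + 2.5Q gives Q* = 2.5455, P* = 120.3636.
A tax on buyers shifts demand down by 6.5: (128 - 6.5) - 3Q = 114 + 2.5Q, so Q_t = 1.3636. Buyers pay P_b = 123.9091; sellers receive P_s = P_b - 6.5 = 117.4091.
PS = (1/2)(Q_t)(P_s - 114) = (1/2)(1.3636)(3.4091) = 2.3244.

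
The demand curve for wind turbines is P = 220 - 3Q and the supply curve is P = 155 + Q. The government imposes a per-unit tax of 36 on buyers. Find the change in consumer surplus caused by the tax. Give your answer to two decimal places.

-317.25

Without the tax, 220 - 3Q = 155 + Q so Q* = 16.25 and P* = 171.25.
With the tax, buyers' net willingness to pay falls by 36: (220 - 36) - 3Q = 155 + Q, so Q_t = 7.25. Buyers pay P_b = 198.25; sellers receive P_s = P_b - 36 = 162.25.
CS falls from (1/2)(16.25)(48.75) = 396.0938 to (1/2)(7.25)(21.75) = 78.8438, a change of -317.25.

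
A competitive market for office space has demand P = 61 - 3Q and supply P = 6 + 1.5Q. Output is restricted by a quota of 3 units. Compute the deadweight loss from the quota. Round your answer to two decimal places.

Without the quota, 61 - 3Q = 6 + 1.5Q gives Q* = 12.2222.
At Q = 3 the demand price is 61 - 3(3) = 52 and the supply price is 6 + 1.5(3) = 10.5.
DWL = (1/2)(gap between curves at 3) x (Q* - 3) = (1/2)(41.5)(9.2222) = 191.3611.

191.36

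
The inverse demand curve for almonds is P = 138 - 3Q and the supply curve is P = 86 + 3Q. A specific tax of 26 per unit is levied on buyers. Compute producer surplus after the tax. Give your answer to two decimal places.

Pre-tax equilibrium: 138 - 3Q = 86 + 3Q gives Q* = 8.6667, P* = 112.
With the tax, buyers' net willingness to pay falls by 26: (138 - 26) - 3Q = 86 + 3Q, so Q_t = 4.3333. Buyers pay P_b = 125; sellers receive P_s = P_b - 26 = 99.
PS = (1/2)(Q_t)(P_s - 86) = (1/2)(4.3333)(13) = 28.1667.

28.17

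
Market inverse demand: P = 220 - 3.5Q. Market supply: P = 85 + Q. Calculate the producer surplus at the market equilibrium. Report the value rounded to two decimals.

Setting demand equal to supply, 135 = 4.5Q, so Q* = 30 and P* = 115.
The supply curve's price intercept is 85, so PS = (1/2)(Q*)(P* - 85) = (1/2)(30)(30) = 450.

450.00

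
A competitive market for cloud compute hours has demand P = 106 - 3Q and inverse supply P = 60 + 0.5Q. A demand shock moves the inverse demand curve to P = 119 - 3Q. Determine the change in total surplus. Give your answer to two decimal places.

195.00

Initial equilibrium: Q_0 = 13.1429, P_0 = 66.5714; CS_0 = (1/2)(13.1429)(39.4286) = 259.102, PS_0 = (1/2)(13.1429)(6.5714) = 43.1837.
New equilibrium: 119 - 3Q = 60 + 0.5Q gives Q_1 = 16.8571, P_1 = 68.4286; CS_1 = 426.2449, PS_1 = 71.0408.
Change in total surplus = (426.2449 + 71.0408) - (259.102 + 43.1837) = 195.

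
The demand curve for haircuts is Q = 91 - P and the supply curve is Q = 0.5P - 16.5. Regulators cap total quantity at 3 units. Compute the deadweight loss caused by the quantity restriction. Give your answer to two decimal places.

Rewriting demand in inverse form: P = 91 - Q.
Rewriting supply in inverse form: P = 33 + 2Q.
Unrestricted equilibrium: Q* = (91 - 33)/(1 + 2) = 19.3333.
At Q = 3 the demand price is 91 - (3) = 88 and the supply price is 33 + 2(3) = 39.
DWL = (1/2)(gap between curves at 3) x (Q* - 3) = (1/2)(49)(16.3333) = 400.1667.

400.17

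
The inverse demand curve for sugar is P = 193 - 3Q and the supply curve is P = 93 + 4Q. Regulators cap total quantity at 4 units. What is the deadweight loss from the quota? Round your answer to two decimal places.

370.29

Unrestricted equilibrium: Q* = (193 - 93)/(3 + 4) = 14.2857.
At Q = 4 the demand price is 193 - 3(4) = 181 and the supply price is 93 + 4(4) = 109.
DWL = (1/2)(gap between curves at 4) x (Q* - 4) = (1/2)(72)(10.2857) = 370.2857.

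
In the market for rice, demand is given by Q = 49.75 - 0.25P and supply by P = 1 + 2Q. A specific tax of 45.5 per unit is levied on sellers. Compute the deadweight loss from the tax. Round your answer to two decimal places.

172.52

Rewriting demand in inverse form: P = 199 - 4Q.
Pre-tax equilibrium: 199 - 4Q = 1 + 2Q gives Q* = 33, P* = 67.
With the tax, sellers need 45.5 more per unit: 199 - 4Q = 1 + 2Q + 45.5, so Q_t = 25.4167. Buyers pay P_b = 97.3333; sellers receive P_s = P_b - 45.5 = 51.8333.
Deadweight loss is the triangle between the curves from Q_t to Q*: (1/2)(33 - 25.4167)(45.5) = 172.5208.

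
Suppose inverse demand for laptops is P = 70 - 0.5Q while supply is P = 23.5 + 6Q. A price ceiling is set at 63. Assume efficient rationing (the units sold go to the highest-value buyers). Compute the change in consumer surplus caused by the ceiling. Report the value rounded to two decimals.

22.45

Without the control, 70 - 0.5Q = 23.5 + 6Q so Q* = 7.1538 and P* = 66.4231.
At P = 63, sellers supply (63 - 23.5)/6 = 6.5833 while buyers want more, so the quantity traded is 6.5833 at price 63.
CS goes from (1/2)(7.1538)(3.5769) = 12.7944 to 35.2483 (computed as (70 - 63)(6.5833) - (1/2)(0.5)(6.5833)^2), a change of 22.4539.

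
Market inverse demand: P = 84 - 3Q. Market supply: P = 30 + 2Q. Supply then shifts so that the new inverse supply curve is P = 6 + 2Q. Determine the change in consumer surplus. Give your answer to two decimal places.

Initial equilibrium: Q_0 = 10.8, P_0 = 51.6; CS_0 = (1/2)(10.8)(32.4) = 174.96, PS_0 = (1/2)(10.8)(21.6) = 116.64.
New equilibrium: 84 - 3Q = 6 + 2Q gives Q_1 = 15.6, P_1 = 37.2; CS_1 = 365.04, PS_1 = 243.36.
Change in consumer surplus = 365.04 - 174.96 = 190.08.

190.08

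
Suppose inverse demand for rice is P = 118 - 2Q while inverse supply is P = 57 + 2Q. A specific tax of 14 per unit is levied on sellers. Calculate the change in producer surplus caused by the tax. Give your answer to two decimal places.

-94.50

Pre-tax equilibrium: 118 - 2Q = 57 + 2Q gives Q* = 15.25, P* = 87.5.
A tax on sellers shifts supply up by 14: 118 - 2Q = 57 + 2Q + 14, so Q_t = 11.75. Buyers pay P_b = 94.5; sellers receive P_s = P_b - 14 = 80.5.
Producers lose the trapezoid between P_s and P* out to Q_t plus the triangle from Q_t to Q*: change in PS = 138.0625 - 232.5625 = -94.5.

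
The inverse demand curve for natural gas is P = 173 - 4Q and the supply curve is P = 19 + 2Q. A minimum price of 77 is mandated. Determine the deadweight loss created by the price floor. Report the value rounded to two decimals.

8.33

Without the control, 173 - 4Q = 19 + 2Q so Q* = 25.6667 and P* = 70.3333.
At P = 77, buyers demand (173 - 77)/4 = 24 while sellers would supply more, so the quantity traded is 24 at price 77.
The lost-trades triangle has base Q* - 24 = 1.6667 and height equal to the gap between the curves at Q = 24, which is 77 - 67 = 10. DWL = (1/2)(1.6667)(10) = 8.3333.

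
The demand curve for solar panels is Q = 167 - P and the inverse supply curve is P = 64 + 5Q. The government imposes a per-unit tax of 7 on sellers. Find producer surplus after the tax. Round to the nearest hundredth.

640.00

Rewriting demand in inverse form: P = 167 - Q.
Without the tax, 167 - Q = 64 + 5Q so Q* = 17.1667 and P* = 149.8333.
A tax on sellers shifts supply up by 7: 167 - Q = 64 + 5Q + 7, so Q_t = 16. Buyers pay P_b = 151; sellers receive P_s = P_b - 7 = 144.
PS = (1/2)(Q_t)(P_s - 64) = (1/2)(16)(80) = 640.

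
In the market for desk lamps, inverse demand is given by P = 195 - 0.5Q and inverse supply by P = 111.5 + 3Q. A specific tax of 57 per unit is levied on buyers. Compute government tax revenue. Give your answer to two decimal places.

Pre-tax equilibrium: 195 - 0.5Q = 111.5 + 3Q gives Q* = 23.8571, P* = 183.0714.
With the tax, buyers' net willingness to pay falls by 57: (195 - 57) - 0.5Q = 111.5 + 3Q, so Q_t = 7.5714. Buyers pay P_b = 191.2143; sellers receive P_s = P_b - 57 = 134.2143.
Tax revenue = t x Q_t = 57 x 7.5714 = 431.5714.

431.57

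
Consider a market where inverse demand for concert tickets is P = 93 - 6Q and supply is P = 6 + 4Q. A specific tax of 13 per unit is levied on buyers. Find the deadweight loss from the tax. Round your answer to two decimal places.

8.45

Without the tax, 93 - 6Q = 6 + 4Q so Q* = 8.7 and P* = 40.8.
With the tax, buyers' net willingness to pay falls by 13: (93 - 13) - 6Q = 6 + 4Q, so Q_t = 7.4. Buyers pay P_b = 48.6; sellers receive P_s = P_b - 13 = 35.6.
Deadweight loss is the triangle between the curves from Q_t to Q*: (1/2)(8.7 - 7.4)(13) = 8.45.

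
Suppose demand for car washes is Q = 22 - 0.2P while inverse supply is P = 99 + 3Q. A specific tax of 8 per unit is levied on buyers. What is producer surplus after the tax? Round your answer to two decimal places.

Rewriting demand in inverse form: P = 110 - 5Q.
Without the tax, 110 - 5Q = 99 + 3Q so Q* = 1.375 and P* = 103.125.
With the tax, buyers' net willingness to pay falls by 8: (110 - 8) - 5Q = 99 + 3Q, so Q_t = 0.375. Buyers pay P_b = 108.125; sellers receive P_s = P_b - 8 = 100.125.
Producer surplus is the triangle above supply below P_s: (1/2)(0.375)(100.125 - 99) = 0.2109.

0.21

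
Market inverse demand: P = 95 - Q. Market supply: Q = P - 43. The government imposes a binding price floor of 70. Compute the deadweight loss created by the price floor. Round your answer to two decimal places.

1.00

Rewriting supply in inverse form: P = 43 + Q.
Free-market equilibrium: 95 - Q = 43 + Q gives Q* = 26, P* = 69.
At P = 70, buyers demand (95 - 70)/1 = 25 while sellers would supply more, so the quantity traded is 25 at price 70.
At Q = 25 the demand price is 70 and the supply price is 68. Deadweight loss is the triangle between the curves from 25 to 26: (1/2)(70 - 68)(26 - 25) = 1.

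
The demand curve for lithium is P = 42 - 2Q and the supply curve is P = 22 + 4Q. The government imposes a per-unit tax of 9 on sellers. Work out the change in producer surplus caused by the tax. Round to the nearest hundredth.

Without the tax, 42 - 2Q = 22 + 4Q so Q* = 3.3333 and P* = 35.3333.
A tax on sellers shifts supply up by 9: 42 - 2Q = 22 + 4Q + 9, so Q_t = 1.8333. Buyers pay P_b = 38.3333; sellers receive P_s = P_b - 9 = 29.3333.
Producers lose the trapezoid between P_s and P* out to Q_t plus the triangle from Q_t to Q*: change in PS = 6.7222 - 22.2222 = -15.5.

-15.50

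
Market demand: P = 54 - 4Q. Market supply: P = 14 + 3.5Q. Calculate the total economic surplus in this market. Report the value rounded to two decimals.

Setting demand equal to supply, 40 = 7.5Q, so Q* = 5.3333 and P* = 32.6667.
CS = (1/2)(5.3333)(21.3333) = 56.8889 and PS = (1/2)(5.3333)(18.6667) = 49.7778, so total surplus = 106.6667.

106.67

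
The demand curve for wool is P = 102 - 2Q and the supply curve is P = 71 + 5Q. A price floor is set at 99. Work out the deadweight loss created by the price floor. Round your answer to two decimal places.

30.02

Without the control, 102 - 2Q = 71 + 5Q so Q* = 4.4286 and P* = 93.1429.
At the floor price 99, quantity demanded is (102 - 99)/2 = 1.5; demand is the short side, so Q = 1.5 trades at P = 99.
At Q = 1.5 the demand price is 99 and the supply price is 78.5. Deadweight loss is the triangle between the curves from 1.5 to 4.4286: (1/2)(99 - 78.5)(4.4286 - 1.5) = 30.0179.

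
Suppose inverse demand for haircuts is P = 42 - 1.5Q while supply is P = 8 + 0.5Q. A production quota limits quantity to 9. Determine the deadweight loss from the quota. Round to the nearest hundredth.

64.00

Without the quota, 42 - 1.5Q = 8 + 0.5Q gives Q* = 17.
At Q = 9 the demand price is 42 - 1.5(9) = 28.5 and the supply price is 8 + 0.5(9) = 12.5.
DWL = (1/2)(gap between curves at 9) x (Q* - 9) = (1/2)(16)(8) = 64.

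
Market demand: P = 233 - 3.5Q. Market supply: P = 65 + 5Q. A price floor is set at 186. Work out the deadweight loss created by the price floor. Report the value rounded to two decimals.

170.62

Free-market equilibrium: 233 - 3.5Q = 65 + 5Q gives Q* = 19.7647, P* = 163.8235.
At the floor price 186, quantity demanded is (233 - 186)/3.5 = 13.4286; demand is the short side, so Q = 13.4286 trades at P = 186.
The lost-trades triangle has base Q* - 13.4286 = 6.3361 and height equal to the gap between the curves at Q = 13.4286, which is 186 - 132.1429 = 53.8571. DWL = (1/2)(6.3361)(53.8571) = 170.623.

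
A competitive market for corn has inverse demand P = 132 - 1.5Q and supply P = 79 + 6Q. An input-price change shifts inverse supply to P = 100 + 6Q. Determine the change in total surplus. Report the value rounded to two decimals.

Initial equilibrium: Q_0 = 7.0667, P_0 = 121.4; CS_0 = (1/2)(7.0667)(10.6) = 37.4533, PS_0 = (1/2)(7.0667)(42.4) = 149.8133.
New equilibrium: 132 - 1.5Q = 100 + 6Q gives Q_1 = 4.2667, P_1 = 125.6; CS_1 = 13.6533, PS_1 = 54.6133.
Change in total surplus = (13.6533 + 54.6133) - (37.4533 + 149.8133) = -119.

-119.00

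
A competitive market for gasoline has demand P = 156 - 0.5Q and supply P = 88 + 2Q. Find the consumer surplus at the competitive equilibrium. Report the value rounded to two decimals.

184.96

Equilibrium: 156 - 0.5Q = 88 + 2Q, so Q* = 27.2 and P* = 142.4.
Consumer surplus is the triangle under demand above P*: (1/2)(27.2)(156 - 142.4) = (1/2)(27.2)(13.6) = 184.96.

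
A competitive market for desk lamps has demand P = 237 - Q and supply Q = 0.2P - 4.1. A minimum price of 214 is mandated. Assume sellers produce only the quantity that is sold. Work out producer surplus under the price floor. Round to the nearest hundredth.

3128.00

Rewriting supply in inverse form: P = 20.5 + 5Q.
Free-market equilibrium: 237 - Q = 20.5 + 5Q gives Q* = 36.0833, P* = 200.9167.
At P = 214, buyers demand (237 - 214)/1 = 23 while sellers would supply more, so the quantity traded is 23 at price 214.
The supply price at Q = 23 is 135.5. PS is the trapezoid between 214 and supply over [0, 23]: (1/2)[(214 - 20.5) + (214 - 135.5)](23) = 3128.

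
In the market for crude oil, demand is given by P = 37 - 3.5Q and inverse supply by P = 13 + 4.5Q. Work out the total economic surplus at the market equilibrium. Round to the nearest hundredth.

Setting demand equal to supply, 24 = 8Q, so Q* = 3 and P* = 26.5.
CS = (1/2)(3)(10.5) = 15.75 and PS = (1/2)(3)(13.5) = 20.25, so total surplus = 36.

36.00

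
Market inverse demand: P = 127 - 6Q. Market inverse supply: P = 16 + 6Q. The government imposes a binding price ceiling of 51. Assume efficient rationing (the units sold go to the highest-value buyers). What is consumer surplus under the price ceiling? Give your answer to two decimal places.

Free-market equilibrium: 127 - 6Q = 16 + 6Q gives Q* = 9.25, P* = 71.5.
At P = 51, sellers supply (51 - 16)/6 = 5.8333 while buyers want more, so the quantity traded is 5.8333 at price 51.
The demand price at Q = 5.8333 is 92. CS is the trapezoid between demand and 51 over [0, 5.8333]: (1/2)[(127 - 51) + (92 - 51)](5.8333) = 341.25.

341.25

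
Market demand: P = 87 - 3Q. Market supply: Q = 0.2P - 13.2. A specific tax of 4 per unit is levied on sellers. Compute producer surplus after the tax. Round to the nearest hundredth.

11.29

Rewriting supply in inverse form: P = 66 + 5Q.
Without the tax, 87 - 3Q = 66 + 5Q so Q* = 2.625 and P* = 79.125.
A tax on sellers shifts supply up by 4: 87 - 3Q = 66 + 5Q + 4, so Q_t = 2.125. Buyers pay P_b = 80.625; sellers receive P_s = P_b - 4 = 76.625.
Producer surplus is the triangle above supply below P_s: (1/2)(2.125)(76.625 - 66) = 11.2891.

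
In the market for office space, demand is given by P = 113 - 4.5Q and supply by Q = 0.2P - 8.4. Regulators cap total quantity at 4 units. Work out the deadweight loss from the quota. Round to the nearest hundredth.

Rewriting supply in inverse form: P = 42 + 5Q.
Unrestricted equilibrium: Q* = (113 - 42)/(4.5 + 5) = 7.4737.
At Q = 4 the demand price is 113 - 4.5(4) = 95 and the supply price is 42 + 5(4) = 62.
DWL = (1/2)(gap between curves at 4) x (Q* - 4) = (1/2)(33)(3.4737) = 57.3158.

57.32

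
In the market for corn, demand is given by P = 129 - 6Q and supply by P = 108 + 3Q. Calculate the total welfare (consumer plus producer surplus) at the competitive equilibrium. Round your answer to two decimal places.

Setting demand equal to supply, 21 = 9Q, so Q* = 2.3333 and P* = 115.
CS = (1/2)(2.3333)(14) = 16.3333 and PS = (1/2)(2.3333)(7) = 8.1667, so total surplus = 24.5.

24.50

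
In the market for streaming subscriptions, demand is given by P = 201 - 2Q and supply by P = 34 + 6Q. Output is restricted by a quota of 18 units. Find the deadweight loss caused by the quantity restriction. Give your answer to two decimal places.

33.06

Without the quota, 201 - 2Q = 34 + 6Q gives Q* = 20.875.
At Q = 18 the demand price is 201 - 2(18) = 165 and the supply price is 34 + 6(18) = 142.
DWL = (1/2)(gap between curves at 18) x (Q* - 18) = (1/2)(23)(2.875) = 33.0625.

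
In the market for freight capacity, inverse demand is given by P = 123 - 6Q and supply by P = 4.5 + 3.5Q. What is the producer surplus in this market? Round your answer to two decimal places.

272.29

Setting demand equal to supply, 118.5 = 9.5Q, so Q* = 12.4737 and P* = 48.1579.
Producer surplus is the triangle above supply below P*: (1/2)(12.4737)(48.1579 - 4.5) = (1/2)(12.4737)(43.6579) = 272.2874.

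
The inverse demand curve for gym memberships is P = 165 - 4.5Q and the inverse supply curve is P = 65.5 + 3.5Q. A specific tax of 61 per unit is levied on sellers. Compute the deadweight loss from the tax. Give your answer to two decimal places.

232.56

Pre-tax equilibrium: 165 - 4.5Q = 65.5 + 3.5Q gives Q* = 12.4375, P* = 109.0312.
A tax on sellers shifts supply up by 61: 165 - 4.5Q = 65.5 + 3.5Q + 61, so Q_t = 4.8125. Buyers pay P_b = 143.3438; sellers receive P_s = P_b - 61 = 82.3438.
Deadweight loss is the triangle between the curves from Q_t to Q*: (1/2)(12.4375 - 4.8125)(61) = 232.5625.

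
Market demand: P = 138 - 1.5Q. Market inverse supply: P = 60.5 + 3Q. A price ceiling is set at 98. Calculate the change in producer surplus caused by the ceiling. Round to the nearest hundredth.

-210.53

Without the control, 138 - 1.5Q = 60.5 + 3Q so Q* = 17.2222 and P* = 112.1667.
At P = 98, sellers supply (98 - 60.5)/3 = 12.5 while buyers want more, so the quantity traded is 12.5 at price 98.
PS goes from (1/2)(17.2222)(51.6667) = 444.9074 to 234.375 (computed as (98 - 60.5)(12.5) - (1/2)(3)(12.5)^2), a change of -210.5324.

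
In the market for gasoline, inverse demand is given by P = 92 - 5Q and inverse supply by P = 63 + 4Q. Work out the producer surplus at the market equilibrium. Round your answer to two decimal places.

Setting demand equal to supply, 29 = 9Q, so Q* = 3.2222 and P* = 75.8889.
Producer surplus is the triangle above supply below P*: (1/2)(3.2222)(75.8889 - 63) = (1/2)(3.2222)(12.8889) = 20.7654.

20.77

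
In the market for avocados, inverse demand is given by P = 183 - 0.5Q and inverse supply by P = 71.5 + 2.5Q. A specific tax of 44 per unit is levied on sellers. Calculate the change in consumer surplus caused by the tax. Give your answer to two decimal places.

-218.78

Without the tax, 183 - 0.5Q = 71.5 + 2.5Q so Q* = 37.1667 and P* = 164.4167.
A tax on sellers shifts supply up by 44: 183 - 0.5Q = 71.5 + 2.5Q + 44, so Q_t = 22.5. Buyers pay P_b = 171.75; sellers receive P_s = P_b - 44 = 127.75.
Consumers lose the trapezoid between P* and P_b out to Q_t plus the triangle from Q_t to Q*: change in CS = 126.5625 - 345.3403 = -218.7778.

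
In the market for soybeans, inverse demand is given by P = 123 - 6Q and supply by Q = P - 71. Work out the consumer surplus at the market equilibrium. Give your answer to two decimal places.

Rewriting supply in inverse form: P = 71 + Q.
Set 123 - 6Q = 71 + Q, which gives 52 = 7Q, so Q* = 7.4286 and P* = 123 - 6(7.4286) = 78.4286.
Consumer surplus is the triangle under demand above P*: (1/2)(7.4286)(123 - 78.4286) = (1/2)(7.4286)(44.5714) = 165.551.

165.55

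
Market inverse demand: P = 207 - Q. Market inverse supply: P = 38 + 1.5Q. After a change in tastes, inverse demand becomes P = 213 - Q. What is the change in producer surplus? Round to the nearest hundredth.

Initial equilibrium: Q_0 = 67.6, P_0 = 139.4; CS_0 = (1/2)(67.6)(67.6) = 2284.88, PS_0 = (1/2)(67.6)(101.4) = 3427.32.
New equilibrium: 213 - Q = 38 + 1.5Q gives Q_1 = 70, P_1 = 143; CS_1 = 2450, PS_1 = 3675.
Change in producer surplus = 3675 - 3427.32 = 247.68.

247.68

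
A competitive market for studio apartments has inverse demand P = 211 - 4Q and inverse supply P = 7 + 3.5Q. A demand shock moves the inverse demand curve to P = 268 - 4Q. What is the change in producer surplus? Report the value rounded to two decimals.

824.60

Initial equilibrium: Q_0 = 27.2, P_0 = 102.2; CS_0 = (1/2)(27.2)(108.8) = 1479.68, PS_0 = (1/2)(27.2)(95.2) = 1294.72.
New equilibrium: 268 - 4Q = 7 + 3.5Q gives Q_1 = 34.8, P_1 = 128.8; CS_1 = 2422.08, PS_1 = 2119.32.
Change in producer surplus = 2119.32 - 1294.72 = 824.6.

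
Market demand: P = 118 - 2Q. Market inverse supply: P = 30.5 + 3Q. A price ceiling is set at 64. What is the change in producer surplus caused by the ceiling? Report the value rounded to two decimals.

Without the control, 118 - 2Q = 30.5 + 3Q so Q* = 17.5 and P* = 83.
At P = 64, sellers supply (64 - 30.5)/3 = 11.1667 while buyers want more, so the quantity traded is 11.1667 at price 64.
PS goes from (1/2)(17.5)(52.5) = 459.375 to 187.0417 (computed as (64 - 30.5)(11.1667) - (1/2)(3)(11.1667)^2), a change of -272.3333.

-272.33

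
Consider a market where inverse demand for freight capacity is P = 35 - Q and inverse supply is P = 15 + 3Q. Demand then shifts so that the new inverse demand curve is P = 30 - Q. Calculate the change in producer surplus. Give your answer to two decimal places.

-16.41

Initial equilibrium: Q_0 = 5, P_0 = 30; CS_0 = (1/2)(5)(5) = 12.5, PS_0 = (1/2)(5)(15) = 37.5.
New equilibrium: 30 - Q = 15 + 3Q gives Q_1 = 3.75, P_1 = 26.25; CS_1 = 7.0312, PS_1 = 21.0938.
Change in producer surplus = 21.0938 - 37.5 = -16.4062.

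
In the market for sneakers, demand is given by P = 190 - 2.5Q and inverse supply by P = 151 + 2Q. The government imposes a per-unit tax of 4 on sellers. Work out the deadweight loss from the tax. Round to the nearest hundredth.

1.78

Without the tax, 190 - 2.5Q = 151 + 2Q so Q* = 8.6667 and P* = 168.3333.
A tax on sellers shifts supply up by 4: 190 - 2.5Q = 151 + 2Q + 4, so Q_t = 7.7778. Buyers pay P_b = 170.5556; sellers receive P_s = P_b - 4 = 166.5556.
Deadweight loss is the triangle between the curves from Q_t to Q*: (1/2)(8.6667 - 7.7778)(4) = 1.7778.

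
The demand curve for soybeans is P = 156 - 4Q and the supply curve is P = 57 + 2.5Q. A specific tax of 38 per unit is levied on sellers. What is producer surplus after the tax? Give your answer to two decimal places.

Without the tax, 156 - 4Q = 57 + 2.5Q so Q* = 15.2308 and P* = 95.0769.
With the tax, sellers need 38 more per unit: 156 - 4Q = 57 + 2.5Q + 38, so Q_t = 9.3846. Buyers pay P_b = 118.4615; sellers receive P_s = P_b - 38 = 80.4615.
PS = (1/2)(Q_t)(P_s - 57) = (1/2)(9.3846)(23.4615) = 110.0888.

110.09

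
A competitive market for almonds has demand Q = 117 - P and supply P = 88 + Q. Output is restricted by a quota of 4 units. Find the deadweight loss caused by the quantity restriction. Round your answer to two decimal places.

110.25

Rewriting demand in inverse form: P = 117 - Q.
Without the quota, 117 - Q = 88 + Q gives Q* = 14.5.
At Q = 4 the demand price is 117 - (4) = 113 and the supply price is 88 + (4) = 92.
DWL = (1/2)(gap between curves at 4) x (Q* - 4) = (1/2)(21)(10.5) = 110.25.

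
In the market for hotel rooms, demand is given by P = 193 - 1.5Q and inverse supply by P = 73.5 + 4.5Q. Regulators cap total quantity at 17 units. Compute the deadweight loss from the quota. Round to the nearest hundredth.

Unrestricted equilibrium: Q* = (193 - 73.5)/(1.5 + 4.5) = 19.9167.
At Q = 17 the demand price is 193 - 1.5(17) = 167.5 and the supply price is 73.5 + 4.5(17) = 150.
Deadweight loss is the triangle between the curves from 17 to 19.9167: (1/2)(167.5 - 150)(19.9167 - 17) = 25.5208.

25.52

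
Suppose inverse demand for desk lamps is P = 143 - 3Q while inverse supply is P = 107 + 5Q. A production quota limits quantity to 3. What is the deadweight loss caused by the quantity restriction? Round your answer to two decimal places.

9.00

Without the quota, 143 - 3Q = 107 + 5Q gives Q* = 4.5.
At Q = 3 the demand price is 143 - 3(3) = 134 and the supply price is 107 + 5(3) = 122.
Deadweight loss is the triangle between the curves from 3 to 4.5: (1/2)(134 - 122)(4.5 - 3) = 9.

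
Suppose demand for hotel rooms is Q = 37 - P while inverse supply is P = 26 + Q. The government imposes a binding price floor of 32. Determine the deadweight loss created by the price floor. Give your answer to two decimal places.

Rewriting demand in inverse form: P = 37 - Q.
Without the control, 37 - Q = 26 + Q so Q* = 5.5 and P* = 31.5.
At the floor price 32, quantity demanded is (37 - 32)/1 = 5; demand is the short side, so Q = 5 trades at P = 32.
At Q = 5 the demand price is 32 and the supply price is 31. Deadweight loss is the triangle between the curves from 5 to 5.5: (1/2)(32 - 31)(5.5 - 5) = 0.25.

0.25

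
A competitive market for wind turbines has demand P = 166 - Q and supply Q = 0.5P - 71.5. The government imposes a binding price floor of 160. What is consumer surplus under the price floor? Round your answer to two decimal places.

Rewriting supply in inverse form: P = 143 + 2Q.
Without the control, 166 - Q = 143 + 2Q so Q* = 7.6667 and P* = 158.3333.
At the floor price 160, quantity demanded is (166 - 160)/1 = 6; demand is the short side, so Q = 6 trades at P = 160.
CS is the triangle under demand above 160: (1/2)(6)(166 - 160) = 18.

18.00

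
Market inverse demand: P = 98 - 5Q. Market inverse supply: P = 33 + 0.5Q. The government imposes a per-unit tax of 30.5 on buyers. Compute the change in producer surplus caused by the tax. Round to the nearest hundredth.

Pre-tax equilibrium: 98 - 5Q = 33 + 0.5Q gives Q* = 11.8182, P* = 38.9091.
A tax on buyers shifts demand down by 30.5: (98 - 30.5) - 5Q = 33 + 0.5Q, so Q_t = 6.2727. Buyers pay P_b = 66.6364; sellers receive P_s = P_b - 30.5 = 36.1364.
PS falls from (1/2)(11.8182)(5.9091) = 34.9174 to (1/2)(6.2727)(3.1364) = 9.8368, a change of -25.0806.

-25.08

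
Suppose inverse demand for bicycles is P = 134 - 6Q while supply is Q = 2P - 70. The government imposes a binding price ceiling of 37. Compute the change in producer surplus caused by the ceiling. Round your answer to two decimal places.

Rewriting supply in inverse form: P = 35 + 0.5Q.
Without the control, 134 - 6Q = 35 + 0.5Q so Q* = 15.2308 and P* = 42.6154.
At P = 37, sellers supply (37 - 35)/0.5 = 4 while buyers want more, so the quantity traded is 4 at price 37.
PS goes from (1/2)(15.2308)(7.6154) = 57.9941 to 4 (computed as (37 - 35)(4) - (1/2)(0.5)(4)^2), a change of -53.9941.

-53.99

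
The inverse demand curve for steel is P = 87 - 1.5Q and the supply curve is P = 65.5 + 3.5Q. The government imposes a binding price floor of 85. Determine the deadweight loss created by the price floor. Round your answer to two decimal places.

Free-market equilibrium: 87 - 1.5Q = 65.5 + 3.5Q gives Q* = 4.3, P* = 80.55.
At P = 85, buyers demand (87 - 85)/1.5 = 1.3333 while sellers would supply more, so the quantity traded is 1.3333 at price 85.
At Q = 1.3333 the demand price is 85 and the supply price is 70.1667. Deadweight loss is the triangle between the curves from 1.3333 to 4.3: (1/2)(85 - 70.1667)(4.3 - 1.3333) = 22.0028.

22.00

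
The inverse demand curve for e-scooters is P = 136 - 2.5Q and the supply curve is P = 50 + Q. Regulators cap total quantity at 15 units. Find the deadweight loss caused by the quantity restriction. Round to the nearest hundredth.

160.32

Unrestricted equilibrium: Q* = (136 - 50)/(2.5 + 1) = 24.5714.
At Q = 15 the demand price is 136 - 2.5(15) = 98.5 and the supply price is 50 + (15) = 65.
DWL = (1/2)(gap between curves at 15) x (Q* - 15) = (1/2)(33.5)(9.5714) = 160.3214.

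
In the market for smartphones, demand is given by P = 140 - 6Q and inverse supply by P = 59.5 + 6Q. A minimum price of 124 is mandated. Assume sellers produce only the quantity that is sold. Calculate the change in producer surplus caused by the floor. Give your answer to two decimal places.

Without the control, 140 - 6Q = 59.5 + 6Q so Q* = 6.7083 and P* = 99.75.
At the floor price 124, quantity demanded is (140 - 124)/6 = 2.6667; demand is the short side, so Q = 2.6667 trades at P = 124.
PS goes from (1/2)(6.7083)(40.25) = 135.0052 to 150.6667 (computed as (124 - 59.5)(2.6667) - (1/2)(6)(2.6667)^2), a change of 15.6615.

15.66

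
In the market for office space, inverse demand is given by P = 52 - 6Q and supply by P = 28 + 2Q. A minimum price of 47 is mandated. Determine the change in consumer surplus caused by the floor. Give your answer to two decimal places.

Free-market equilibrium: 52 - 6Q = 28 + 2Q gives Q* = 3, P* = 34.
At P = 47, buyers demand (52 - 47)/6 = 0.8333 while sellers would supply more, so the quantity traded is 0.8333 at price 47.
CS goes from (1/2)(3)(18) = 27 to 2.0833 (computed as (52 - 47)(0.8333) - (1/2)(6)(0.8333)^2), a change of -24.9167.

-24.92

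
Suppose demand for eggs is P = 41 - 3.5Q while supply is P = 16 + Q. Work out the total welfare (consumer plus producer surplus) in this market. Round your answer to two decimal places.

Set 41 - 3.5Q = 16 + Q, which gives 25 = 4.5Q, so Q* = 5.5556 and P* = 41 - 3.5(5.5556) = 21.5556.
CS = (1/2)(5.5556)(19.4444) = 54.0123 and PS = (1/2)(5.5556)(5.5556) = 15.4321, so total surplus = 69.4444.

69.44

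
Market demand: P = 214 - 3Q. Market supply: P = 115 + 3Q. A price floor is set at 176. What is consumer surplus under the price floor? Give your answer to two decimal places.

Free-market equilibrium: 214 - 3Q = 115 + 3Q gives Q* = 16.5, P* = 164.5.
At the floor price 176, quantity demanded is (214 - 176)/3 = 12.6667; demand is the short side, so Q = 12.6667 trades at P = 176.
CS is the triangle under demand above 176: (1/2)(12.6667)(214 - 176) = 240.6667.

240.67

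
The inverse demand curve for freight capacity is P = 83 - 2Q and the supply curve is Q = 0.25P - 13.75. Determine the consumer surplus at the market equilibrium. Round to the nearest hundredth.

21.78

Rewriting supply in inverse form: P = 55 + 4Q.
Setting demand equal to supply, 28 = 6Q, so Q* = 4.6667 and P* = 73.6667.
CS is the area between the demand curve and P* from 0 to Q*: (1/2)(4.6667)(9.3333) = 21.7778.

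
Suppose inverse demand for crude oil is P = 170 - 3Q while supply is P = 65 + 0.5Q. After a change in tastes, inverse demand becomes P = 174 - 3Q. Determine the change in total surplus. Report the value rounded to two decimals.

122.29

Initial equilibrium: Q_0 = 30, P_0 = 80; CS_0 = (1/2)(30)(90) = 1350, PS_0 = (1/2)(30)(15) = 225.
New equilibrium: 174 - 3Q = 65 + 0.5Q gives Q_1 = 31.1429, P_1 = 80.5714; CS_1 = 1454.8163, PS_1 = 242.4694.
Change in total surplus = (1454.8163 + 242.4694) - (1350 + 225) = 122.2857.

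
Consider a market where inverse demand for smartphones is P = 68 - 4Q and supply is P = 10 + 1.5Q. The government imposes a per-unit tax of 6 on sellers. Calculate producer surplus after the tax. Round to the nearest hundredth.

Pre-tax equilibrium: 68 - 4Q = 10 + 1.5Q gives Q* = 10.5455, P* = 25.8182.
A tax on sellers shifts supply up by 6: 68 - 4Q = 10 + 1.5Q + 6, so Q_t = 9.4545. Buyers pay P_b = 30.1818; sellers receive P_s = P_b - 6 = 24.1818.
Producer surplus is the triangle above supply below P_s: (1/2)(9.4545)(24.1818 - 10) = 67.0413.

67.04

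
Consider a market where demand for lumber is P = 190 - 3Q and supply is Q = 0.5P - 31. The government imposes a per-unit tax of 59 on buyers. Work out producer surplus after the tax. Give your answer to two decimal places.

190.44

Rewriting supply in inverse form: P = 62 + 2Q.
Without the tax, 190 - 3Q = 62 + 2Q so Q* = 25.6 and P* = 113.2.
With the tax, buyers' net willingness to pay falls by 59: (190 - 59) - 3Q = 62 + 2Q, so Q_t = 13.8. Buyers pay P_b = 148.6; sellers receive P_s = P_b - 59 = 89.6.
PS = (1/2)(Q_t)(P_s - 62) = (1/2)(13.8)(27.6) = 190.44.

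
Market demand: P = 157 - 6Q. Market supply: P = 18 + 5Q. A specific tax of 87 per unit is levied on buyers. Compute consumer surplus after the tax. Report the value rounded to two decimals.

Without the tax, 157 - 6Q = 18 + 5Q so Q* = 12.6364 and P* = 81.1818.
A tax on buyers shifts demand down by 87: (157 - 87) - 6Q = 18 + 5Q, so Q_t = 4.7273. Buyers pay P_b = 128.6364; sellers receive P_s = P_b - 87 = 41.6364.
Consumer surplus is the triangle under demand above P_b: (1/2)(4.7273)(157 - 128.6364) = 67.0413.

67.04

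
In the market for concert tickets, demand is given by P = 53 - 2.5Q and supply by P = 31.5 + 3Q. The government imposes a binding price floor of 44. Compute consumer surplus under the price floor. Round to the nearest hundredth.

16.20

Without the control, 53 - 2.5Q = 31.5 + 3Q so Q* = 3.9091 and P* = 43.2273.
At the floor price 44, quantity demanded is (53 - 44)/2.5 = 3.6; demand is the short side, so Q = 3.6 trades at P = 44.
CS is the triangle under demand above 44: (1/2)(3.6)(53 - 44) = 16.2.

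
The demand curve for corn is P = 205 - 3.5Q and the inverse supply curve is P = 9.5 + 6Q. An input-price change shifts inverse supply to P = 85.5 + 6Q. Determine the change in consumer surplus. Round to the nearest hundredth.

Initial equilibrium: Q_0 = 20.5789, P_0 = 132.9737; CS_0 = (1/2)(20.5789)(72.0263) = 741.1129, PS_0 = (1/2)(20.5789)(123.4737) = 1270.4792.
New equilibrium: 205 - 3.5Q = 85.5 + 6Q gives Q_1 = 12.5789, P_1 = 160.9737; CS_1 = 276.9024, PS_1 = 474.6898.
Change in consumer surplus = 276.9024 - 741.1129 = -464.2105.

-464.21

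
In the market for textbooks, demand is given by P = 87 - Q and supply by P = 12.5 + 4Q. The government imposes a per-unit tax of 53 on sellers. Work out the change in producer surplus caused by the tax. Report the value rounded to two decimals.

Without the tax, 87 - Q = 12.5 + 4Q so Q* = 14.9 and P* = 72.1.
With the tax, sellers need 53 more per unit: 87 - Q = 12.5 + 4Q + 53, so Q_t = 4.3. Buyers pay P_b = 82.7; sellers receive P_s = P_b - 53 = 29.7.
Producers lose the trapezoid between P_s and P* out to Q_t plus the triangle from Q_t to Q*: change in PS = 36.98 - 444.02 = -407.04.

-407.04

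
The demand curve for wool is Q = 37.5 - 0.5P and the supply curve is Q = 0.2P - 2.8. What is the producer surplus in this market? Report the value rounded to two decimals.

Rewriting demand in inverse form: P = 75 - 2Q.
Rewriting supply in inverse form: P = 14 + 5Q.
Setting demand equal to supply, 61 = 7Q, so Q* = 8.7143 and P* = 57.5714.
Producer surplus is the triangle above supply below P*: (1/2)(8.7143)(57.5714 - 14) = (1/2)(8.7143)(43.5714) = 189.8469.

189.85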